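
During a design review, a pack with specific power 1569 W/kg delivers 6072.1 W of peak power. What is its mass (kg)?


m = P / SP = 6072.1 / 1569 = 3.870 kg

3.870 kg


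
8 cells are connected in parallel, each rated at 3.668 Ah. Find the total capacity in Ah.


C_total = 8 * 3.668 = 29.344 Ah

29.344 Ah


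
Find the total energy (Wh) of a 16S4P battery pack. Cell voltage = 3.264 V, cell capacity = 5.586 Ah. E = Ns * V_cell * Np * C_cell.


V_pack = 16 * 3.264 = 52.224 V
C_pack = 4 * 5.586 = 22.344 Ah
E = V_pack * C_pack = 52.224 * 22.344 = 1167 Wh

1167 Wh


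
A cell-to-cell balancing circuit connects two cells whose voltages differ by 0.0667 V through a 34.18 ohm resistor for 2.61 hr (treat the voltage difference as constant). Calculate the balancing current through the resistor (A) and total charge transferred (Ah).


First, Ohm's law: I_bal = 0.0667 V / 34.18 ohm = 0.0019514 A
Then Q = I * t = 0.0019514 A * 2.61 hr = 0.005093 Ah

I=0.0019514 A, Q=0.005093 Ah


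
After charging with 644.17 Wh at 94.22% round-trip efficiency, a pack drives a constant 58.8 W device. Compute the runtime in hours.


Step 1: E_discharge = eta/100 * E_charge = 94.22/100 * 644.17 = 606.94 Wh
Step 2: t = E_discharge / P = 606.94 / 58.8 = 10.32 hr

10.32 hr


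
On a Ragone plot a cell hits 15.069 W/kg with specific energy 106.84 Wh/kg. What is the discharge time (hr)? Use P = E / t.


t = E / P = 106.84 / 15.069 = 7.090 hr

7.090 hr


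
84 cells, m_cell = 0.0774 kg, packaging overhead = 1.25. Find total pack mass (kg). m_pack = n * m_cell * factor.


Cell mass sum = 84 * 0.0774 = 6.5016 kg
With overhead 1.25: m_pack = 6.5016 * 1.25 = 8.127 kg

8.127 kg


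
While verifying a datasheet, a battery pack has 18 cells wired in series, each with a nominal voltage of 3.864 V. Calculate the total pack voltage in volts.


V_pack = n * V_cell = 18 * 3.864 = 69.552 V

69.552 V


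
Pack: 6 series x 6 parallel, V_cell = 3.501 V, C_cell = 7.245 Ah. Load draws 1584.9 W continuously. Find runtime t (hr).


Step 1: E_pack = Ns * V_cell * Np * C_cell = 6 * 3.501 * 6 * 7.245 = 913.13 Wh
Step 2: t = E_pack / P = 913.13 / 1584.9 = 0.5761 hr

0.5761 hr


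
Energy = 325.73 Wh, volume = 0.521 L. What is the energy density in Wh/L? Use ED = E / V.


Volumetric ED = 325.73 Wh / 0.521 L = 625.2 Wh/L

625.2 Wh/L


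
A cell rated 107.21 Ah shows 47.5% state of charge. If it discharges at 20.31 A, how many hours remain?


Step 1: remaining = SOC/100 * C_total = 47.5/100 * 107.21 = 50.925 Ah
Step 2: t = remaining / I = 50.925 / 20.31 = 2.507 hr

2.507 hr


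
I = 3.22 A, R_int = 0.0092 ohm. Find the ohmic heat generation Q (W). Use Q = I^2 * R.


I^2 = 10.368
Q = 10.368 * 0.0092 = 0.09539 W

0.09539 W


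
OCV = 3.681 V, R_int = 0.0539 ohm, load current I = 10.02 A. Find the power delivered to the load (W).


Step 1: V_terminal = OCV - I*R = 3.681 - 10.02 * 0.0539 = 3.1409 V
Step 2: P_out = V_terminal * I = 3.1409 * 10.02 = 31.47 W

31.47 W


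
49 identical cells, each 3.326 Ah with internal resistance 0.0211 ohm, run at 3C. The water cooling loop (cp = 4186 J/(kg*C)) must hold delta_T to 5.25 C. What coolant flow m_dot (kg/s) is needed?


Step 1: I = 3 * 3.326 = 9.978 A
Step 2: Q_cell = I^2 * R = 9.978^2 * 0.0211 = 2.1007 W
Step 3: Q_total = 49 * 2.1007 = 102.93 W
Step 4: m_dot = Q_total / (cp * dT) = 102.93 / (4186 * 5.25) = 0.004684 kg/s

0.004684 kg/s


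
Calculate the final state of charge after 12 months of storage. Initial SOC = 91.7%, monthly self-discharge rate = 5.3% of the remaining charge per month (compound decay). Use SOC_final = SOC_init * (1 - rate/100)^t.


Monthly retention factor = 1 - 5.3/100 = 0.947
Over 12 months: factor^12 = 0.52024
SOC_final = 91.7 * 0.52024 = 47.71%

47.71%


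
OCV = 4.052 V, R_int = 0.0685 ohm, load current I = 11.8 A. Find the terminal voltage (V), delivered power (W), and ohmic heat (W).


Step 1: V_terminal = OCV - I*R = 4.052 - 11.8 * 0.0685 = 3.2437 V
Step 2: P_out = V_terminal * I = 3.2437 * 11.8 = 38.28 W
Step 3: Q = I^2 * R = 11.8^2 * 0.0685 = 9.538 W

V=3.2437 V, P=38.28 W, Q=9.538 W


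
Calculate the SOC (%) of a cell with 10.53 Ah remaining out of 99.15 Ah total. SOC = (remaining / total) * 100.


SOC% = 10.53 / 99.15 * 100 = 10.62%

10.62%


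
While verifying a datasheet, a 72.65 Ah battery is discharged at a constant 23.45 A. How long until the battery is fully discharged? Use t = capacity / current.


Runtime = 72.65 Ah / 23.45 A = 3.098 hr

3.098 hr


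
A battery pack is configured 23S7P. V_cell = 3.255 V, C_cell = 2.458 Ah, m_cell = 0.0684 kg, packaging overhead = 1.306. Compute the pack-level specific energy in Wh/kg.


Step 1: V_pack = 23 * 3.255 = 74.865 V
Step 2: C_pack = 7 * 2.458 = 17.206 Ah
Step 3: E_pack = V_pack * C_pack = 74.865 * 17.206 = 1288.1 Wh
Step 4: m_pack = 23 * 7 * 0.0684 * 1.306 = 14.382 kg
Step 5: ED = E_pack / m_pack = 1288.1 / 14.382 = 89.56 Wh/kg

89.56 Wh/kg


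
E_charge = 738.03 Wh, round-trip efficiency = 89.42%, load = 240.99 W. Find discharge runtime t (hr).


Step 1: E_discharge = eta/100 * E_charge = 89.42/100 * 738.03 = 659.95 Wh
Step 2: t = E_discharge / P = 659.95 / 240.99 = 2.738 hr

2.738 hr


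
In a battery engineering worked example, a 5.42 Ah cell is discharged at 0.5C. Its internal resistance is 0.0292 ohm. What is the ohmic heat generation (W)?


Step 1: I = C_rate * capacity = 0.5 * 5.42 = 2.71 A
Step 2: Q = I^2 * R = 2.71^2 * 0.0292 = 7.3441 * 0.0292 = 0.2144 W

0.2144 W


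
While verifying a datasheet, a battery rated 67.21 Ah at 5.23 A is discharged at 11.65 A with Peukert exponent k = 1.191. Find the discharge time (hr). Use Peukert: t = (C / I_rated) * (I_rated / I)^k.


t_rated = C / I_rated = 67.21 / 5.23 = 12.851 hr
(I_rated/I)^k = (0.44893)^1.191 = 0.38525
t = t_rated * (I_rated/I)^k = 12.851 * 0.38525 = 4.951 hr

4.951 hr


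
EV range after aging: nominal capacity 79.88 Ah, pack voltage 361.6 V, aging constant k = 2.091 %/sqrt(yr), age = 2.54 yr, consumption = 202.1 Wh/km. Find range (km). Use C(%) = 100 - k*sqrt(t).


Step 1: capacity retention = 100 - 2.091 * sqrt(2.54) = 100 - 2.091 * 1.5937 = 96.668%
Step 2: C_now = 79.88 * 96.668/100 = 77.218 Ah
Step 3: E_pack = V * C_now = 361.6 * 77.218 = 27922 Wh
Step 4: range = E_pack / consumption = 27922 / 202.1 = 138.2 km

138.2 km


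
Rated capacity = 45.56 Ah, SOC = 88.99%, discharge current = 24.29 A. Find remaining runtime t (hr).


Step 1: remaining = SOC/100 * C_total = 88.99/100 * 45.56 = 40.544 Ah
Step 2: t = remaining / I = 40.544 / 24.29 = 1.669 hr

1.669 hr


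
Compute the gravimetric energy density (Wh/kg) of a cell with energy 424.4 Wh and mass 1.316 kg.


Specific energy = 424.4 Wh / 1.316 kg = 322.5 Wh/kg

322.5 Wh/kg


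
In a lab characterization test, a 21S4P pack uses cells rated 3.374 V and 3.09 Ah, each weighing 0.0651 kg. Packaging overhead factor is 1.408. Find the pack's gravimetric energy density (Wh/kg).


Step 1: V_pack = 21 * 3.374 = 70.854 V
Step 2: C_pack = 4 * 3.09 = 12.36 Ah
Step 3: E_pack = V_pack * C_pack = 70.854 * 12.36 = 875.76 Wh
Step 4: m_pack = 21 * 4 * 0.0651 * 1.408 = 7.6995 kg
Step 5: ED = E_pack / m_pack = 875.76 / 7.6995 = 113.7 Wh/kg

113.7 Wh/kg


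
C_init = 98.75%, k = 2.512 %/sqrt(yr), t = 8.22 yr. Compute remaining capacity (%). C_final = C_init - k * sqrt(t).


Step 1: sqrt(8.22 yr) = 2.8671
Step 2: drop = 2.512 * 2.8671 = 7.2022
Step 3: C_final = 98.75 - 7.2022 = 91.55%

91.55%


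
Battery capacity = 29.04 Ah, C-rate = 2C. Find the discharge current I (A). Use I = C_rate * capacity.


I = C_rate * capacity = 2 * 29.04 = 58.08 A

58.08 A


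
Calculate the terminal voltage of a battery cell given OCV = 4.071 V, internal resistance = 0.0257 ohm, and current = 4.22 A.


V = OCV - I*R = 4.071 - 4.22 * 0.0257 = 3.963 V

3.963 V


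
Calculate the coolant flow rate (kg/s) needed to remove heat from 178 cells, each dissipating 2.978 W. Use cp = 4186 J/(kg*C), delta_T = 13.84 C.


Q_total = 178 * 2.978 = 530.08 W
m_dot = Q_total / (cp * dT) = 530.08 / (4186 * 13.84) = 0.009150 kg/s

0.009150 kg/s


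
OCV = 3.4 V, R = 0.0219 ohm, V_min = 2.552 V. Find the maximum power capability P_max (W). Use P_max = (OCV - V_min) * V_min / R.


P_max = (OCV - V_min) * V_min / R = (3.4 - 2.552) * 2.552 / 0.0219 = 0.848 * 2.552 / 0.0219 = 98.82 W

98.82 W


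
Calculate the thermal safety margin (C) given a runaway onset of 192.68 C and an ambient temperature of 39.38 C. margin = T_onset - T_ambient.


Safety margin = 192.68 C - 39.38 C = 153.3 C

153.3 C


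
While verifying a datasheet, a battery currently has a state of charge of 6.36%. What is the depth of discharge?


DOD = 100 - SOC = 100 - 6.36 = 93.64%

93.64%


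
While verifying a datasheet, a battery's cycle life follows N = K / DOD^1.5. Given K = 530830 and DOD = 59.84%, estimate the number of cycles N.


DOD^1.5 = 462.9
N = K / DOD^1.5 = 530830 / 462.9 = 1147

1147 cycles


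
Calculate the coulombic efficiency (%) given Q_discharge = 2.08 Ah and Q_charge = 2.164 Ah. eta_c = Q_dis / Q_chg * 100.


Coulombic efficiency = 2.08/2.164 * 100% = 96.12%

96.12%


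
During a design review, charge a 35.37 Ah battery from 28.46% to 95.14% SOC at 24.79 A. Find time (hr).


Step 1: dSOC = 95.14% - 28.46% = 66.68%
Step 2: delta_Ah = 35.37 * 66.68 / 100 = 23.585 Ah
Step 3: t = 23.585 / 24.79 = 0.9514 hr

0.9514 hr


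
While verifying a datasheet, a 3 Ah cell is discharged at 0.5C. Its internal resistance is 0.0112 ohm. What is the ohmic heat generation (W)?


Step 1: I = C_rate * capacity = 0.5 * 3 = 1.5 A
Step 2: Q = I^2 * R = 1.5^2 * 0.0112 = 2.25 * 0.0112 = 0.02520 W

0.02520 W


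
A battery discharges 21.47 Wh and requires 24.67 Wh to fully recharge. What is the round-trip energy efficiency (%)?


Round-trip efficiency = 21.47/24.67 * 100% = 87.03%

87.03%


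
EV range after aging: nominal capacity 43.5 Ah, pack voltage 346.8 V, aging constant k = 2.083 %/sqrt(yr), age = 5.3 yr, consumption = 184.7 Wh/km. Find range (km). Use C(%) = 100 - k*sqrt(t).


Step 1: capacity retention = 100 - 2.083 * sqrt(5.3) = 100 - 2.083 * 2.3022 = 95.205%
Step 2: C_now = 43.5 * 95.205/100 = 41.414 Ah
Step 3: E_pack = V * C_now = 346.8 * 41.414 = 14362 Wh
Step 4: range = E_pack / consumption = 14362 / 184.7 = 77.76 km

77.76 km


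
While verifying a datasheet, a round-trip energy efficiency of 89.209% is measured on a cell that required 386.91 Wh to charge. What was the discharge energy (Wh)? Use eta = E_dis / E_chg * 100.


E_dis = eta/100 * E_chg = 89.209/100 * 386.91 = 345.2 Wh

345.2 Wh


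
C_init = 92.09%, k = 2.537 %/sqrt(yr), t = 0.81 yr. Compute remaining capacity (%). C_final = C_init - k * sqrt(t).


sqrt(t) = sqrt(0.81) = 0.9
C_final = 92.09 - 2.537 * 0.9 = 89.81%

89.81%


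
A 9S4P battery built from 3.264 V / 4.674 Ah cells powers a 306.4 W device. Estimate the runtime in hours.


Step 1: E_pack = Ns * V_cell * Np * C_cell = 9 * 3.264 * 4 * 4.674 = 549.21 Wh
Step 2: t = E_pack / P = 549.21 / 306.4 = 1.792 hr

1.792 hr


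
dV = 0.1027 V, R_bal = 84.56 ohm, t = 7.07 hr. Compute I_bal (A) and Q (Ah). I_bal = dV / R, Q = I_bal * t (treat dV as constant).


First, Ohm's law: I_bal = 0.1027 V / 84.56 ohm = 0.0012145 A
Then Q = I * t = 0.0012145 A * 7.07 hr = 0.008587 Ah

I=0.0012145 A, Q=0.008587 Ah


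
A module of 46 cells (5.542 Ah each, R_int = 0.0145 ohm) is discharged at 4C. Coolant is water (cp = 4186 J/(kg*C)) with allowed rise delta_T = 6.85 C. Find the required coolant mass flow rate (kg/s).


Step 1: I = 4 * 5.542 = 22.168 A
Step 2: Q_cell = I^2 * R = 22.168^2 * 0.0145 = 7.1256 W
Step 3: Q_total = 46 * 7.1256 = 327.78 W
Step 4: m_dot = Q_total / (cp * dT) = 327.78 / (4186 * 6.85) = 0.01143 kg/s

0.01143 kg/s


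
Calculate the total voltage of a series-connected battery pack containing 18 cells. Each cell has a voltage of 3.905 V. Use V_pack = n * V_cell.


With 18 cells in series at 3.905 V each, V_pack = 70.29 V

70.29 V


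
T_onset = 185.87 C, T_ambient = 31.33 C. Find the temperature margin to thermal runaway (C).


Safety margin = 185.87 C - 31.33 C = 154.54 C

154.54 C


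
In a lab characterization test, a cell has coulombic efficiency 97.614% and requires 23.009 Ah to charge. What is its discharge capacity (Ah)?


Q_dis = eta/100 * Q_chg = 97.614/100 * 23.009 = 22.46 Ah

22.46 Ah


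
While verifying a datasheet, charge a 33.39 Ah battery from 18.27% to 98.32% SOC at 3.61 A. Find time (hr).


delta_Ah = 33.39 * (98.32 - 18.27) / 100 = 26.729 Ah
t = delta_Ah / I = 26.729 / 3.61 = 7.404 hr

7.404 hr


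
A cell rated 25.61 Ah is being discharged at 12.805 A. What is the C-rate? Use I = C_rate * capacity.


Rearranging: C_rate = 12.805 / 25.61 = 0.5C

0.5C


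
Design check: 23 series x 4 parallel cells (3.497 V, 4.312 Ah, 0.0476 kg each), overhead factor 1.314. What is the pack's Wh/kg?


Step 1: V_pack = 23 * 3.497 = 80.431 V
Step 2: C_pack = 4 * 4.312 = 17.248 Ah
Step 3: E_pack = V_pack * C_pack = 80.431 * 17.248 = 1387.3 Wh
Step 4: m_pack = 23 * 4 * 0.0476 * 1.314 = 5.7543 kg
Step 5: ED = E_pack / m_pack = 1387.3 / 5.7543 = 241.1 Wh/kg

241.1 Wh/kg


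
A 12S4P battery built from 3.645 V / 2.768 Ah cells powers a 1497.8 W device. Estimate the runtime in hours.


Step 1: E_pack = Ns * V_cell * Np * C_cell = 12 * 3.645 * 4 * 2.768 = 484.29 Wh
Step 2: t = E_pack / P = 484.29 / 1497.8 = 0.3233 hr

0.3233 hr


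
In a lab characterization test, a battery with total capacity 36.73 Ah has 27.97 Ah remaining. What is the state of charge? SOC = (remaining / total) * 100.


SOC = (remaining / total) * 100 = (27.97 / 36.73) * 100 = 76.15%

76.15%


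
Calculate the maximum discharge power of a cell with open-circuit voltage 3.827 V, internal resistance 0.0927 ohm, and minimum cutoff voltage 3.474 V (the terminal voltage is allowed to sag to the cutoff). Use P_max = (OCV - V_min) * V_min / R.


P_max = (OCV - V_min) * V_min / R = (3.827 - 3.474) * 3.474 / 0.0927 = 0.353 * 3.474 / 0.0927 = 13.23 W

13.23 W


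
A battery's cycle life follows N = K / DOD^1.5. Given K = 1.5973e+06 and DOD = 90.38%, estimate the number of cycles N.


Step 1: DOD^1.5 = 90.38^1.5 = 859.23
Step 2: N = 1.5973e+06 / 859.23 = 1859 cycles

1859 cycles


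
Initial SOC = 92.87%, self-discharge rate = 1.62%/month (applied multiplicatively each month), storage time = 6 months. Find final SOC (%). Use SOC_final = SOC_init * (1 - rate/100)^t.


Monthly retention factor = 1 - 1.62/100 = 0.9838
Over 6 months: factor^6 = 0.90665
SOC_final = 92.87 * 0.90665 = 84.20%

84.20%


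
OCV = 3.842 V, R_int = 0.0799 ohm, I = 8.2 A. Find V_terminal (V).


V = OCV - I*R = 3.842 - 8.2 * 0.0799 = 3.187 V

3.187 V


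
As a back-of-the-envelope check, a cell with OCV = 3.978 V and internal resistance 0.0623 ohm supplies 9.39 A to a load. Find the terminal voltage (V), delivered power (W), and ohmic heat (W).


Step 1: V_terminal = OCV - I*R = 3.978 - 9.39 * 0.0623 = 3.393 V
Step 2: P_out = V_terminal * I = 3.393 * 9.39 = 31.86 W
Step 3: Q = I^2 * R = 9.39^2 * 0.0623 = 5.493 W

V=3.393 V, P=31.86 W, Q=5.493 W


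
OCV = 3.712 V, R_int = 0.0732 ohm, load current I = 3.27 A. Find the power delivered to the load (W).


Step 1: V_terminal = OCV - I*R = 3.712 - 3.27 * 0.0732 = 3.4726 V
Step 2: P_out = V_terminal * I = 3.4726 * 3.27 = 11.36 W

11.36 W


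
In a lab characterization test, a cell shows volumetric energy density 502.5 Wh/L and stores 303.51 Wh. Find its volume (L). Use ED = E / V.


V = E / ED = 303.51 / 502.5 = 0.6040 L

0.6040 L


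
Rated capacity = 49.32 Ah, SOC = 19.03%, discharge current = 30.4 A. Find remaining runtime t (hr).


Step 1: remaining = SOC/100 * C_total = 19.03/100 * 49.32 = 9.3856 Ah
Step 2: t = remaining / I = 9.3856 / 30.4 = 0.3087 hr

0.3087 hr


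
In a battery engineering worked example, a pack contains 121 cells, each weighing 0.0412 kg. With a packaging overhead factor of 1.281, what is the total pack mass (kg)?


m_pack = n * m_cell * overhead = 121 * 0.0412 * 1.281 = 6.386 kg

6.386 kg


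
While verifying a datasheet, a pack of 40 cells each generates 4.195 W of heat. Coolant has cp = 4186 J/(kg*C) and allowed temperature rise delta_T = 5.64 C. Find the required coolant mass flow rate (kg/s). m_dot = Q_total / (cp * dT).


Step 1: Total heat Q = 40 * 4.195 W = 167.8 W
Step 2: denom = cp * dT = 4186 * 5.64 = 23609
Step 3: m_dot = 167.8 / 23609 = 0.007107 kg/s

0.007107 kg/s


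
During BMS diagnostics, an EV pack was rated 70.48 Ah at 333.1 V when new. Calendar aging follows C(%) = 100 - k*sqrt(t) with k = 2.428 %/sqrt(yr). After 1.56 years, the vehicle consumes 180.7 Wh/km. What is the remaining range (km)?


Step 1: capacity retention = 100 - 2.428 * sqrt(1.56) = 100 - 2.428 * 1.249 = 96.967%
Step 2: C_now = 70.48 * 96.967/100 = 68.342 Ah
Step 3: E_pack = V * C_now = 333.1 * 68.342 = 22765 Wh
Step 4: range = E_pack / consumption = 22765 / 180.7 = 126.0 km

126.0 km


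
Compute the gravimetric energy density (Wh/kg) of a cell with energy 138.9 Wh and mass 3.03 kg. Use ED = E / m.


ED = E / m = 138.9 / 3.03 = 45.84 Wh/kg

45.84 Wh/kg


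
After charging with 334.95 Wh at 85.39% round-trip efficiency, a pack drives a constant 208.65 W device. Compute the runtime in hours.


Step 1: E_discharge = eta/100 * E_charge = 85.39/100 * 334.95 = 286.01 Wh
Step 2: t = E_discharge / P = 286.01 / 208.65 = 1.371 hr

1.371 hr


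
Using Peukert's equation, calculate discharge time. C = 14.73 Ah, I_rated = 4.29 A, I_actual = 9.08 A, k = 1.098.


Step 1: t_rated = C / I_rated = 14.73 / 4.29 = 3.4336 hr
Step 2: ratio = 4.29 / 9.08 = 0.47247
Step 3: ratio^k = 0.47247^1.098 = 0.439
Step 4: t = t_rated * ratio^k = 3.4336 * 0.439 = 1.507 hr

1.507 hr


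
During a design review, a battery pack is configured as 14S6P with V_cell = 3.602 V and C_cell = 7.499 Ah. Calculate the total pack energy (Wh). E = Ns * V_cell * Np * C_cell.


E = Ns * Vcell * Np * Ccell = 14 * 3.602 * 6 * 7.499 = 2269 Wh

2269 Wh


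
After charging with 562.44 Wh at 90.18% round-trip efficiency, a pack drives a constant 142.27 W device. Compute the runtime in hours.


Step 1: E_discharge = eta/100 * E_charge = 90.18/100 * 562.44 = 507.21 Wh
Step 2: t = E_discharge / P = 507.21 / 142.27 = 3.565 hr

3.565 hr


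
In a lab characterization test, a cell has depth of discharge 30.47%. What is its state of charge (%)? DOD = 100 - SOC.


SOC = 100 - DOD = 100 - 30.47 = 69.53%

69.53%


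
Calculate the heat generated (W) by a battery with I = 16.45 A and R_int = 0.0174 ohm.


I^2 = 270.6
Q = 270.6 * 0.0174 = 4.708 W

4.708 W


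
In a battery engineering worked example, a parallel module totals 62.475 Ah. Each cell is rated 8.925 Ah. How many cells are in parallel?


n = C_total / C_cell = 62.475 / 8.925 = 7

7


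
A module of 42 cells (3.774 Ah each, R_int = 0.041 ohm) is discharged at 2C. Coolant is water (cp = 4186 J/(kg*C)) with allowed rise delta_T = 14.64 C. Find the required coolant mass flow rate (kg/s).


Step 1: I = 2 * 3.774 = 7.548 A
Step 2: Q_cell = I^2 * R = 7.548^2 * 0.041 = 2.3359 W
Step 3: Q_total = 42 * 2.3359 = 98.108 W
Step 4: m_dot = Q_total / (cp * dT) = 98.108 / (4186 * 14.64) = 0.001601 kg/s

0.001601 kg/s


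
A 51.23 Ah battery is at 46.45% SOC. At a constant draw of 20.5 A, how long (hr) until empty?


Step 1: remaining = SOC/100 * C_total = 46.45/100 * 51.23 = 23.796 Ah
Step 2: t = remaining / I = 23.796 / 20.5 = 1.161 hr

1.161 hr


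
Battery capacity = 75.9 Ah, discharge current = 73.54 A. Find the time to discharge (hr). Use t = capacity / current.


Runtime = 75.9 Ah / 73.54 A = 1.032 hr

1.032 hr


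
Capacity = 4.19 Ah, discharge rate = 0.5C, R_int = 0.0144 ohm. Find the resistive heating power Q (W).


Step 1: I = C_rate * capacity = 0.5 * 4.19 = 2.095 A
Step 2: Q = I^2 * R = 2.095^2 * 0.0144 = 4.389 * 0.0144 = 0.06320 W

0.06320 W


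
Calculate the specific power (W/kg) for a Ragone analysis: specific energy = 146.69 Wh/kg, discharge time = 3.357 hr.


P_specific = E / t = 146.69 / 3.357 = 43.70 W/kg

43.70 W/kg


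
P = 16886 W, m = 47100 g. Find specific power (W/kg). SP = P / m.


Convert: m = 47100 g = 47.1 kg
Specific power = 16886 W / 47.1 kg = 358.5 W/kg

358.5 W/kg


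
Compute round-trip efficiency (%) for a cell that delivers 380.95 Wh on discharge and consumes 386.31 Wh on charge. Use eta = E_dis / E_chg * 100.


Round-trip efficiency = 380.95/386.31 * 100% = 98.61%

98.61%


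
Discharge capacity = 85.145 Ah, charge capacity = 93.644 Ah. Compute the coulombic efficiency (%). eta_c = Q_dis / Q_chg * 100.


Coulombic efficiency = 85.145/93.644 * 100% = 90.92%

90.92%


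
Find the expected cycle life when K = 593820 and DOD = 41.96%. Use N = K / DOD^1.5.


Step 1: DOD^1.5 = 41.96^1.5 = 271.8
Step 2: N = 593820 / 271.8 = 2185 cycles

2185 cycles


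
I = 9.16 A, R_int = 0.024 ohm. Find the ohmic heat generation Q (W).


Q = I^2 * R = 9.16^2 * 0.024 = 2.014 W

2.014 W


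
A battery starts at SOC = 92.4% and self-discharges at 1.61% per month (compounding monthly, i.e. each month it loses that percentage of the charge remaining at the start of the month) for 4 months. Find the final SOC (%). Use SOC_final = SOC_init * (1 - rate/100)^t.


Monthly retention factor = 1 - 1.61/100 = 0.9839
Over 4 months: factor^4 = 0.93714
SOC_final = 92.4 * 0.93714 = 86.59%

86.59%


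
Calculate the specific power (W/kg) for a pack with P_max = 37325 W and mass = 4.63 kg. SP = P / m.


SP = P / m = 37325 / 4.63 = 8062 W/kg

8062 W/kg


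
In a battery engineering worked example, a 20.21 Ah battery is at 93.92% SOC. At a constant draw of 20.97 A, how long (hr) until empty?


Step 1: remaining = SOC/100 * C_total = 93.92/100 * 20.21 = 18.981 Ah
Step 2: t = remaining / I = 18.981 / 20.97 = 0.9052 hr

0.9052 hr


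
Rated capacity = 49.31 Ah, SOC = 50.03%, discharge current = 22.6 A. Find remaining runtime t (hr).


Step 1: remaining = SOC/100 * C_total = 50.03/100 * 49.31 = 24.67 Ah
Step 2: t = remaining / I = 24.67 / 22.6 = 1.092 hr

1.092 hr


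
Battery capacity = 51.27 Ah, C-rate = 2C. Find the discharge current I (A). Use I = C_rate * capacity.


I = C_rate * capacity = 2 * 51.27 = 102.54 A

102.54 A


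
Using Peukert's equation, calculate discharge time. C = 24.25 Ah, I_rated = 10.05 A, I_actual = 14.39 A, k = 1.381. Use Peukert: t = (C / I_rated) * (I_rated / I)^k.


Step 1: t_rated = C / I_rated = 24.25 / 10.05 = 2.4129 hr
Step 2: ratio = 10.05 / 14.39 = 0.6984
Step 3: ratio^k = 0.6984^1.381 = 0.60913
Step 4: t = t_rated * ratio^k = 2.4129 * 0.60913 = 1.470 hr

1.470 hr


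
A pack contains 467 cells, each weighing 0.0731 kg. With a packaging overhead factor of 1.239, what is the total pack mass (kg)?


Cell mass sum = 467 * 0.0731 = 34.138 kg
With overhead 1.239: m_pack = 34.138 * 1.239 = 42.30 kg

42.30 kg


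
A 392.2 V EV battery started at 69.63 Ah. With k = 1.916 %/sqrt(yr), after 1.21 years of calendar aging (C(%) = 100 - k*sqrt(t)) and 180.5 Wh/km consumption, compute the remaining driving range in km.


Step 1: capacity retention = 100 - 1.916 * sqrt(1.21) = 100 - 1.916 * 1.1 = 97.892%
Step 2: C_now = 69.63 * 97.892/100 = 68.162 Ah
Step 3: E_pack = V * C_now = 392.2 * 68.162 = 26733 Wh
Step 4: range = E_pack / consumption = 26733 / 180.5 = 148.1 km

148.1 km


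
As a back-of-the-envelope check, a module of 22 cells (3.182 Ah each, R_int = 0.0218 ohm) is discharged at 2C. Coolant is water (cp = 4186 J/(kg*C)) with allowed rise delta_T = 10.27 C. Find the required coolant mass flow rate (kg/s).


Step 1: I = 2 * 3.182 = 6.364 A
Step 2: Q_cell = I^2 * R = 6.364^2 * 0.0218 = 0.88291 W
Step 3: Q_total = 22 * 0.88291 = 19.424 W
Step 4: m_dot = Q_total / (cp * dT) = 19.424 / (4186 * 10.27) = 4.518e-04 kg/s

4.518e-04 kg/s


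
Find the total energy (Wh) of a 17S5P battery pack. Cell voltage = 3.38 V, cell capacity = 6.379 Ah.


V_pack = 17 * 3.38 = 57.46 V
C_pack = 5 * 6.379 = 31.895 Ah
E = V_pack * C_pack = 57.46 * 31.895 = 1833 Wh

1833 Wh


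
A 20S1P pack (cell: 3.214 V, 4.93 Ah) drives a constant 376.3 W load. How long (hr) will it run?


Step 1: E_pack = Ns * V_cell * Np * C_cell = 20 * 3.214 * 1 * 4.93 = 316.9 Wh
Step 2: t = E_pack / P = 316.9 / 376.3 = 0.8421 hr

0.8421 hr


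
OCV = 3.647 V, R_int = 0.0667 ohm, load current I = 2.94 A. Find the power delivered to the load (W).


Step 1: V_terminal = OCV - I*R = 3.647 - 2.94 * 0.0667 = 3.4509 V
Step 2: P_out = V_terminal * I = 3.4509 * 2.94 = 10.15 W

10.15 W


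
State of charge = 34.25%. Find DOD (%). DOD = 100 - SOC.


Complement of SOC: DOD = 100% - 34.25% = 65.75%

65.75%


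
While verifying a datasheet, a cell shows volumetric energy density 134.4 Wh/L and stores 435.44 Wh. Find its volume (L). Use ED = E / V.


V = E / ED = 435.44 / 134.4 = 3.240 L

3.240 L


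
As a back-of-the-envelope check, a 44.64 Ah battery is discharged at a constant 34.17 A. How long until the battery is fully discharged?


Runtime = 44.64 Ah / 34.17 A = 1.306 hr

1.306 hr


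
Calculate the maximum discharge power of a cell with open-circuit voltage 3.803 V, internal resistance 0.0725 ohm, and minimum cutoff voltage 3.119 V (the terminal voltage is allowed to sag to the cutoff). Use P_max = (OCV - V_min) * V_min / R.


P_max = (OCV - V_min) * V_min / R = (3.803 - 3.119) * 3.119 / 0.0725 = 0.684 * 3.119 / 0.0725 = 29.43 W

29.43 W


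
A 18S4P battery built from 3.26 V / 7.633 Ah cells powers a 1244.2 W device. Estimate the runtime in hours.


Step 1: E_pack = Ns * V_cell * Np * C_cell = 18 * 3.26 * 4 * 7.633 = 1791.6 Wh
Step 2: t = E_pack / P = 1791.6 / 1244.2 = 1.440 hr

1.440 hr


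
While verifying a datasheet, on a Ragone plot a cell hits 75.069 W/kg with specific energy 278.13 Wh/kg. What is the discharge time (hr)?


t = E / P = 278.13 / 75.069 = 3.705 hr

3.705 hr


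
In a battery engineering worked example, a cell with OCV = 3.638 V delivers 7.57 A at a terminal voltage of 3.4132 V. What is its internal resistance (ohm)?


R = (OCV - V) / I = (3.638 - 3.4132) / 7.57 = 0.02970 ohm

0.02970 ohm


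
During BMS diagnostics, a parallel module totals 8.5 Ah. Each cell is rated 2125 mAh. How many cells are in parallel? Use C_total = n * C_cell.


Convert: C_cell = 2125 mAh = 2.125 Ah
n = C_total / C_cell = 8.5 / 2.125 = 4

4


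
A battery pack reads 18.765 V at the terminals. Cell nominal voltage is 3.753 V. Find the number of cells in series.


n = V_pack / V_cell = 18.765 / 3.753 = 5

5


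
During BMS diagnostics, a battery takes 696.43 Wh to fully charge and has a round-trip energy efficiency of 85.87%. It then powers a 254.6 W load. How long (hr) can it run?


Step 1: E_discharge = eta/100 * E_charge = 85.87/100 * 696.43 = 598.02 Wh
Step 2: t = E_discharge / P = 598.02 / 254.6 = 2.349 hr

2.349 hr


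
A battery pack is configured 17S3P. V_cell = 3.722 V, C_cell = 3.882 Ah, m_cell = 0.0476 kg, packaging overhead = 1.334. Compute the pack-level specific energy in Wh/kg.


Step 1: V_pack = 17 * 3.722 = 63.274 V
Step 2: C_pack = 3 * 3.882 = 11.646 Ah
Step 3: E_pack = V_pack * C_pack = 63.274 * 11.646 = 736.89 Wh
Step 4: m_pack = 17 * 3 * 0.0476 * 1.334 = 3.2384 kg
Step 5: ED = E_pack / m_pack = 736.89 / 3.2384 = 227.5 Wh/kg

227.5 Wh/kg


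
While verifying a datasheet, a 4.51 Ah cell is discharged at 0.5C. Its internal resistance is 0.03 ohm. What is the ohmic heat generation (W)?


Step 1: I = C_rate * capacity = 0.5 * 4.51 = 2.255 A
Step 2: Q = I^2 * R = 2.255^2 * 0.03 = 5.085 * 0.03 = 0.1526 W

0.1526 W


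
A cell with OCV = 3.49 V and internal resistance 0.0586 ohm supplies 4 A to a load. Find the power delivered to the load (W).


Step 1: V_terminal = OCV - I*R = 3.49 - 4 * 0.0586 = 3.2556 V
Step 2: P_out = V_terminal * I = 3.2556 * 4 = 13.02 W

13.02 W


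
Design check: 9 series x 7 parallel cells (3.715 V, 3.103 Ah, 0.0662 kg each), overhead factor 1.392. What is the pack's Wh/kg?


Step 1: V_pack = 9 * 3.715 = 33.435 V
Step 2: C_pack = 7 * 3.103 = 21.721 Ah
Step 3: E_pack = V_pack * C_pack = 33.435 * 21.721 = 726.24 Wh
Step 4: m_pack = 9 * 7 * 0.0662 * 1.392 = 5.8055 kg
Step 5: ED = E_pack / m_pack = 726.24 / 5.8055 = 125.1 Wh/kg

125.1 Wh/kg


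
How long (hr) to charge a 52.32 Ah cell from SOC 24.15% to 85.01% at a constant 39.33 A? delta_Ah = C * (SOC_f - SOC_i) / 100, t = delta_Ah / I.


delta_Ah = 52.32 * (85.01 - 24.15) / 100 = 31.842 Ah
t = delta_Ah / I = 31.842 / 39.33 = 0.8096 hr

0.8096 hr


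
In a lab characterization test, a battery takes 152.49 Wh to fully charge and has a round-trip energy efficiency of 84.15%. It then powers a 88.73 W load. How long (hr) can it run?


Step 1: E_discharge = eta/100 * E_charge = 84.15/100 * 152.49 = 128.32 Wh
Step 2: t = E_discharge / P = 128.32 / 88.73 = 1.446 hr

1.446 hr


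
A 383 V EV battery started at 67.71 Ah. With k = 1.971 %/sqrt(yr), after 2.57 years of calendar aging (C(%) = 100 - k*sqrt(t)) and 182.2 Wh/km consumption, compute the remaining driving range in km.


Step 1: capacity retention = 100 - 1.971 * sqrt(2.57) = 100 - 1.971 * 1.6031 = 96.84%
Step 2: C_now = 67.71 * 96.84/100 = 65.57 Ah
Step 3: E_pack = V * C_now = 383 * 65.57 = 25113 Wh
Step 4: range = E_pack / consumption = 25113 / 182.2 = 137.8 km

137.8 km


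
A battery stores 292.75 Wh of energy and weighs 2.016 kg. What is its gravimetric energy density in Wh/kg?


Specific energy = 292.75 Wh / 2.016 kg = 145.2 Wh/kg

145.2 Wh/kg


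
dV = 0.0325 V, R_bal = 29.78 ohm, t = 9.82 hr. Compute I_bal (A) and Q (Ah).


First, Ohm's law: I_bal = 0.0325 V / 29.78 ohm = 0.0010913 A
Then Q = I * t = 0.0010913 A * 9.82 hr = 0.01072 Ah

I=0.0010913 A, Q=0.01072 Ah


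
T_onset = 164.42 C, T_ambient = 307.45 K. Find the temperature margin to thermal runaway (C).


Convert: T_ambient = 307.45 K = 34.3 C
margin = 164.42 - 34.3 = 130.12 C

130.12 C


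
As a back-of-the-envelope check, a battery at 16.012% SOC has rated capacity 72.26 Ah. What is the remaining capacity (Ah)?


remaining = SOC / 100 * total = 16.012 / 100 * 72.26 = 11.57 Ah

11.57 Ah


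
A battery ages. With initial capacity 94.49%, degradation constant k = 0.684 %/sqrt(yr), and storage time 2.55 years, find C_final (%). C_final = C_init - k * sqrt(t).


sqrt(t) = sqrt(2.55) = 1.5969
C_final = 94.49 - 0.684 * 1.5969 = 93.40%

93.40%


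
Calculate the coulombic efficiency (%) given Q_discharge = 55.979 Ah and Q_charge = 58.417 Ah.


eta_c = Q_dis / Q_chg * 100 = 55.979 / 58.417 * 100 = 95.83%

95.83%


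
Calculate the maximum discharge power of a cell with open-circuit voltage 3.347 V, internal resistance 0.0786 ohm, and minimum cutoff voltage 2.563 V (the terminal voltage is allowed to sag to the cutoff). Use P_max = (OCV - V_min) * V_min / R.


dV = OCV - V_min = 0.784 V (so I_max = dV / R)
P_max = dV * V_min / R = 0.784 * 2.563 / 0.0786 = 25.56 W

25.56 W


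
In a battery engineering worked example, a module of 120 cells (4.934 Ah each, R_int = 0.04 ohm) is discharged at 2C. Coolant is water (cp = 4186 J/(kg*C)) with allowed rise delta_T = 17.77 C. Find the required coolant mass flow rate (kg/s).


Step 1: I = 2 * 4.934 = 9.868 A
Step 2: Q_cell = I^2 * R = 9.868^2 * 0.04 = 3.8951 W
Step 3: Q_total = 120 * 3.8951 = 467.41 W
Step 4: m_dot = Q_total / (cp * dT) = 467.41 / (4186 * 17.77) = 0.006284 kg/s

0.006284 kg/s


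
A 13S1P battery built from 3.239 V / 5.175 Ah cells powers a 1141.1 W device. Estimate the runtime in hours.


Step 1: E_pack = Ns * V_cell * Np * C_cell = 13 * 3.239 * 1 * 5.175 = 217.9 Wh
Step 2: t = E_pack / P = 217.9 / 1141.1 = 0.1910 hr

0.1910 hr


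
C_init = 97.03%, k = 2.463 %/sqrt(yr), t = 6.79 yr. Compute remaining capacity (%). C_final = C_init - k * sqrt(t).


sqrt(t) = sqrt(6.79) = 2.6058
C_final = 97.03 - 2.463 * 2.6058 = 90.61%

90.61%


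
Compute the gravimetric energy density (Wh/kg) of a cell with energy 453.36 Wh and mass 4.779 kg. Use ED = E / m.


ED = E / m = 453.36 / 4.779 = 94.87 Wh/kg

94.87 Wh/kg


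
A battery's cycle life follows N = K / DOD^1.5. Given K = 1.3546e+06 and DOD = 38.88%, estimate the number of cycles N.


Step 1: DOD^1.5 = 38.88^1.5 = 242.43
Step 2: N = 1.3546e+06 / 242.43 = 5588 cycles

5588 cycles


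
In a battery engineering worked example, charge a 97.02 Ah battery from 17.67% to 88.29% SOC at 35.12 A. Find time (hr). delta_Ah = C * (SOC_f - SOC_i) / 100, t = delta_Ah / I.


Step 1: dSOC = 88.29% - 17.67% = 70.62%
Step 2: delta_Ah = 97.02 * 70.62 / 100 = 68.516 Ah
Step 3: t = 68.516 / 35.12 = 1.951 hr

1.951 hr


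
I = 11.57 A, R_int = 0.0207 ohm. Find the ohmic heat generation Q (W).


Q = I^2 * R = 11.57^2 * 0.0207 = 2.771 W

2.771 W


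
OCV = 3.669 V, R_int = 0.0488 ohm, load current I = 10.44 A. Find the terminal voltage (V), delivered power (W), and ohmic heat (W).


Step 1: V_terminal = OCV - I*R = 3.669 - 10.44 * 0.0488 = 3.1595 V
Step 2: P_out = V_terminal * I = 3.1595 * 10.44 = 32.99 W
Step 3: Q = I^2 * R = 10.44^2 * 0.0488 = 5.319 W

V=3.1595 V, P=32.99 W, Q=5.319 W


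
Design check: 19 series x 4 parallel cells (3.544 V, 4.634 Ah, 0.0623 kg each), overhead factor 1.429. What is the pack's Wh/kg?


Step 1: V_pack = 19 * 3.544 = 67.336 V
Step 2: C_pack = 4 * 4.634 = 18.536 Ah
Step 3: E_pack = V_pack * C_pack = 67.336 * 18.536 = 1248.1 Wh
Step 4: m_pack = 19 * 4 * 0.0623 * 1.429 = 6.766 kg
Step 5: ED = E_pack / m_pack = 1248.1 / 6.766 = 184.5 Wh/kg

184.5 Wh/kg


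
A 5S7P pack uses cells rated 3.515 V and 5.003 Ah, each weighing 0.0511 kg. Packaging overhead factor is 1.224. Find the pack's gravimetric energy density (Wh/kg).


Step 1: V_pack = 5 * 3.515 = 17.575 V
Step 2: C_pack = 7 * 5.003 = 35.021 Ah
Step 3: E_pack = V_pack * C_pack = 17.575 * 35.021 = 615.49 Wh
Step 4: m_pack = 5 * 7 * 0.0511 * 1.224 = 2.1891 kg
Step 5: ED = E_pack / m_pack = 615.49 / 2.1891 = 281.2 Wh/kg

281.2 Wh/kg


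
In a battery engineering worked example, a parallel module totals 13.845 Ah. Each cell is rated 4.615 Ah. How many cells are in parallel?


n = C_total / C_cell = 13.845 / 4.615 = 3

3


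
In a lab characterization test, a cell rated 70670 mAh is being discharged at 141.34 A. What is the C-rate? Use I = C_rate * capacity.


Convert: capacity = 70670 mAh = 70.67 Ah
Rearranging: C_rate = 141.34 / 70.67 = 2C

2C


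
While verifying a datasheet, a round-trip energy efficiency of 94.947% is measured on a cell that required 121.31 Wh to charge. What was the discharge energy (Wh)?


E_dis = eta/100 * E_chg = 94.947/100 * 121.31 = 115.2 Wh

115.2 Wh


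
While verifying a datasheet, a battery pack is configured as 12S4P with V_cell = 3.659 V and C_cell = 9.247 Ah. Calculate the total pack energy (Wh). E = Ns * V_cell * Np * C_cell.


V_pack = 12 * 3.659 = 43.908 V
C_pack = 4 * 9.247 = 36.988 Ah
E = V_pack * C_pack = 43.908 * 36.988 = 1624 Wh

1624 Wh


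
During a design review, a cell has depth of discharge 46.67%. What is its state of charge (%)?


SOC = 100 - DOD = 100 - 46.67 = 53.33%

53.33%


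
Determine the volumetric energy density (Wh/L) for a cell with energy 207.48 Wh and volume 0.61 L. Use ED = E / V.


Volumetric ED = 207.48 Wh / 0.61 L = 340.1 Wh/L

340.1 Wh/L


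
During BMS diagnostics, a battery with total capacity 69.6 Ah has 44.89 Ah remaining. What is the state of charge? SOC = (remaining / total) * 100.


SOC = (remaining / total) * 100 = (44.89 / 69.6) * 100 = 64.50%

64.50%


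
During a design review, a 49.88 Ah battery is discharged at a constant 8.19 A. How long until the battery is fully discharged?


Runtime = 49.88 Ah / 8.19 A = 6.090 hr

6.090 hr


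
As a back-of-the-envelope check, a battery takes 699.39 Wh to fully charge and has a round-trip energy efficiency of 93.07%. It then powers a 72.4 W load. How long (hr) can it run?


Step 1: E_discharge = eta/100 * E_charge = 93.07/100 * 699.39 = 650.92 Wh
Step 2: t = E_discharge / P = 650.92 / 72.4 = 8.991 hr

8.991 hr


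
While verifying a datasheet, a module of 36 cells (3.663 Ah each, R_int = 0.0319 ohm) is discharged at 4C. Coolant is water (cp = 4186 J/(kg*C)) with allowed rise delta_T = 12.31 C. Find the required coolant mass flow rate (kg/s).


Step 1: I = 4 * 3.663 = 14.652 A
Step 2: Q_cell = I^2 * R = 14.652^2 * 0.0319 = 6.8483 W
Step 3: Q_total = 36 * 6.8483 = 246.54 W
Step 4: m_dot = Q_total / (cp * dT) = 246.54 / (4186 * 12.31) = 0.004784 kg/s

0.004784 kg/s


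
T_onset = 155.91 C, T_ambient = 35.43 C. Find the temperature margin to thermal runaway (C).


margin = T_onset - T_ambient = 155.91 - 35.43 = 120.48 C

120.48 C


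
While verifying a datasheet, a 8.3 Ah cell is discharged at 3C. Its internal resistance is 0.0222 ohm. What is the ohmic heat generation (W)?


Step 1: I = C_rate * capacity = 3 * 8.3 = 24.9 A
Step 2: Q = I^2 * R = 24.9^2 * 0.0222 = 620.01 * 0.0222 = 13.76 W

13.76 W


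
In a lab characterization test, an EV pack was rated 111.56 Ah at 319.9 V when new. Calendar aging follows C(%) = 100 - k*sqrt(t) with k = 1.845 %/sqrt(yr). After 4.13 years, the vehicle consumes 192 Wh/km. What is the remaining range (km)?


Step 1: capacity retention = 100 - 1.845 * sqrt(4.13) = 100 - 1.845 * 2.0322 = 96.251%
Step 2: C_now = 111.56 * 96.251/100 = 107.38 Ah
Step 3: E_pack = V * C_now = 319.9 * 107.38 = 34351 Wh
Step 4: range = E_pack / consumption = 34351 / 192 = 178.9 km

178.9 km


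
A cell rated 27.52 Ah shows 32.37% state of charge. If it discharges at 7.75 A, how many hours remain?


Step 1: remaining = SOC/100 * C_total = 32.37/100 * 27.52 = 8.9082 Ah
Step 2: t = remaining / I = 8.9082 / 7.75 = 1.149 hr

1.149 hr


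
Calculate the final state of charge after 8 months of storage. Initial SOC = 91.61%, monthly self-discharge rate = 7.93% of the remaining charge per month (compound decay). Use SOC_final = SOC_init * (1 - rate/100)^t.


decay = (1 - 7.93/100)^8 = 0.51635
SOC_final = 91.61 * 0.51635 = 47.30%

47.30%


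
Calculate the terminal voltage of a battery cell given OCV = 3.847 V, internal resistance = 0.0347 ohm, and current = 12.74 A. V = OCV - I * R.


IR drop = 12.74 * 0.0347 = 0.44208 V
V = 3.847 - 0.44208 = 3.405 V

3.405 V


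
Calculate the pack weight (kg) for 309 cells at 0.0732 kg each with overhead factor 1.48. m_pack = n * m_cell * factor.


m_pack = n * m_cell * overhead = 309 * 0.0732 * 1.48 = 33.48 kg

33.48 kg


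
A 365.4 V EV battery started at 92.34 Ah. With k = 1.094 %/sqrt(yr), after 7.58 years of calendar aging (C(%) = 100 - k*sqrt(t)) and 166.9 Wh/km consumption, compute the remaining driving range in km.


Step 1: capacity retention = 100 - 1.094 * sqrt(7.58) = 100 - 1.094 * 2.7532 = 96.988%
Step 2: C_now = 92.34 * 96.988/100 = 89.559 Ah
Step 3: E_pack = V * C_now = 365.4 * 89.559 = 32725 Wh
Step 4: range = E_pack / consumption = 32725 / 166.9 = 196.1 km

196.1 km


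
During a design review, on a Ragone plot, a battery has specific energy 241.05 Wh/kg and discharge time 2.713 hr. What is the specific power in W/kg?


Specific power = 241.05 Wh/kg / 2.713 hr = 88.85 W/kg

88.85 W/kg


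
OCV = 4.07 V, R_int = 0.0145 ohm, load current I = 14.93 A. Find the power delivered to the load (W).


Step 1: V_terminal = OCV - I*R = 4.07 - 14.93 * 0.0145 = 3.8535 V
Step 2: P_out = V_terminal * I = 3.8535 * 14.93 = 57.53 W

57.53 W


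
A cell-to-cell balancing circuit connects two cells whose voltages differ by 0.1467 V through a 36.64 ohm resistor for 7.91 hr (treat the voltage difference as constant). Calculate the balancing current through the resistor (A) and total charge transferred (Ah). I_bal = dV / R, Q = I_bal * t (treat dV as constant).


First, Ohm's law: I_bal = 0.1467 V / 36.64 ohm = 0.0040038 A
Then Q = I * t = 0.0040038 A * 7.91 hr = 0.03167 Ah

I=0.0040038 A, Q=0.03167 Ah
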